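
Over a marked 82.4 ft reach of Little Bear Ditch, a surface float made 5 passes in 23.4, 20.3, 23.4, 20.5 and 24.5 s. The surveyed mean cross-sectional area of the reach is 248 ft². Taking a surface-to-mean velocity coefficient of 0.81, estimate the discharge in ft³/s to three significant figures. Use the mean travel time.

t̄ = (23.4 + 20.3 + 23.4 + 20.5 + 24.5) / 5 = 22.42 s
v_surface = L / t̄ = 82.4 / 22.42 = 3.675 ft/s
v_mean = 0.81 × 3.675 = 2.977 ft/s
Q = A × v_mean = 248 × 2.977 = 738.3 ft³/s

738 ft³/s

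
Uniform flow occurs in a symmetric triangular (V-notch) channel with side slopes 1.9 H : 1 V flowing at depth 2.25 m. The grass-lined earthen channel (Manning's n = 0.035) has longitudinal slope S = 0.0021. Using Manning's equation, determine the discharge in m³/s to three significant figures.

12.6 m³/s

A = z·y² = 1.9×2.25² = 9.619 m²
P = 2y√(1+z²) = 2×2.25×√(1+1.9²) = 9.662 m
R = A/P = 9.619/9.662 = 0.9955 m
Q = (1/n)·A·R^(2/3)·S^(1/2) = (1/0.035) × 9.619 × 0.9955^(2/3) × 0.0021^(1/2) = 12.56 m³/s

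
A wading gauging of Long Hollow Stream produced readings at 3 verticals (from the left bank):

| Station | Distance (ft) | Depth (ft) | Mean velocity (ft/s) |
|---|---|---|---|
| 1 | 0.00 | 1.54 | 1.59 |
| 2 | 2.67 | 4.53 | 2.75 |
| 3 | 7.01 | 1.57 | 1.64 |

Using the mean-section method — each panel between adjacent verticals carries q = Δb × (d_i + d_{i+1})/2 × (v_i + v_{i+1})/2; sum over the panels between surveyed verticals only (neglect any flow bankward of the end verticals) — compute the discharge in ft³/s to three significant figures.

46.6 ft³/s

Panel 1-2: Δb = 2.67 ft, d̄ = (1.54+4.53)/2 = 3.035, v̄ = (1.59+2.75)/2 = 2.17 → q = 2.67×3.035×2.17 = 17.58 ft³/s
Panel 2-3: Δb = 4.34 ft, d̄ = (4.53+1.57)/2 = 3.05, v̄ = (2.75+1.64)/2 = 2.195 → q = 4.34×3.05×2.195 = 29.06 ft³/s
Q = Σ q = 46.64 ft³/s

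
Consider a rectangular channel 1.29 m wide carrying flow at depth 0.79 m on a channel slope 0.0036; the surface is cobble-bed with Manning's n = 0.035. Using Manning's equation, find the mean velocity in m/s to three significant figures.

A = b·y = 1.29 × 0.79 = 1.019 m²
P = b + 2y = 1.29 + 2×0.79 = 2.870 m
R = A/P = 1.019/2.870 = 0.3551 m
Q = (1/n)·A·R^(2/3)·S^(1/2) = (1/0.035) × 1.019 × 0.3551^(2/3) × 0.0036^(1/2) = 0.8760 m³/s
V = Q/A = 0.8760/1.019 = 0.8596 m/s

0.860 m/s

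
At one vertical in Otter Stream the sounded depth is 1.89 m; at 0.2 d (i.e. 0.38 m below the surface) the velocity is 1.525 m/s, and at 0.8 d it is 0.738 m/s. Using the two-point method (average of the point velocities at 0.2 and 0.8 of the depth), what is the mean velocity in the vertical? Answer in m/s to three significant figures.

v̄ = (1.525 + 0.738) / 2 = 1.132 m/s

1.13 m/s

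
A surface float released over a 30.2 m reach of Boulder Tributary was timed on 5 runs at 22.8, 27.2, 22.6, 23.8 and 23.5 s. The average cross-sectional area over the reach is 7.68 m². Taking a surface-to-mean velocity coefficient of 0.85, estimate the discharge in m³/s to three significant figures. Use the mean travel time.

t̄ = (22.8 + 27.2 + 22.6 + 23.8 + 23.5) / 5 = 23.98 s
v_surface = L / t̄ = 30.2 / 23.98 = 1.259 m/s
v_mean = 0.85 × 1.259 = 1.070 m/s
Q = A × v_mean = 7.68 × 1.070 = 8.221 m³/s

8.22 m³/s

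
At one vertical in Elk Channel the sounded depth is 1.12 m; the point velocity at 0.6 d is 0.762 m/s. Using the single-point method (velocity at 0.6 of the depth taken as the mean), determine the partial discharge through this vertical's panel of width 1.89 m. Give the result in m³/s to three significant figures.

v̄ = v₀.₆ = 0.762 m/s
q = v̄ × d × w = 0.7620 × 1.12 × 1.89 = 1.613 m³/s

1.61 m³/s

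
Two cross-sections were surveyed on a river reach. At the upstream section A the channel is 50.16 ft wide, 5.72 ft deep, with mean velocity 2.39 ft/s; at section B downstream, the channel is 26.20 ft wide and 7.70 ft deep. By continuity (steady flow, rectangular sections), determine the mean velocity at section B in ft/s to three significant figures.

3.40 ft/s

Q = A₁V₁ = (50.16×5.72) × 2.39 = 685.7 ft³/s
A₂ = 26.20 × 7.70 = 201.7 ft²
V₂ = Q/A₂ = 685.7/201.7 = 3.399 ft/s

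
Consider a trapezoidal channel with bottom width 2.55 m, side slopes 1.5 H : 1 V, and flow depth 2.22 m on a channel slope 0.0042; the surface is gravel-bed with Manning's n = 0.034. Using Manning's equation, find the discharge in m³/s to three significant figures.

28.7 m³/s

A = (b + z·y)·y = (2.55 + 1.5×2.22)×2.22 = 13.05 m²
P = b + 2y√(1+z²) = 2.55 + 2×2.22×√(1+1.5²) = 10.55 m
R = A/P = 13.05/10.55 = 1.237 m
Q = (1/n)·A·R^(2/3)·S^(1/2) = (1/0.034) × 13.05 × 1.237^(2/3) × 0.0042^(1/2) = 28.67 m³/s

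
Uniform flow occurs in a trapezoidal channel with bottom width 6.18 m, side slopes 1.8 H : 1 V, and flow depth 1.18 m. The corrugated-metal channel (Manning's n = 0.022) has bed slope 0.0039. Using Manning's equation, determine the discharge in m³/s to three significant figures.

25.7 m³/s

A = (b + z·y)·y = (6.18 + 1.8×1.18)×1.18 = 9.799 m²
P = b + 2y√(1+z²) = 6.18 + 2×1.18×√(1+1.8²) = 11.04 m
R = A/P = 9.799/11.04 = 0.8876 m
Q = (1/n)·A·R^(2/3)·S^(1/2) = (1/0.022) × 9.799 × 0.8876^(2/3) × 0.0039^(1/2) = 25.69 m³/s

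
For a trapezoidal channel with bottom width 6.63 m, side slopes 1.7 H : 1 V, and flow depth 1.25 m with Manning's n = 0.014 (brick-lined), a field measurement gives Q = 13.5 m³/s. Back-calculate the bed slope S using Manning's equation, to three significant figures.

A = (b + z·y)·y = (6.63 + 1.7×1.25)×1.25 = 10.94 m²
P = b + 2y√(1+z²) = 6.63 + 2×1.25×√(1+1.7²) = 11.56 m
R = A/P = 10.94/11.56 = 0.9466 m
S = (Q·n / (1·A·R^(2/3)))² = (13.5×0.014 / (1×10.94×0.9641))² = 0.0003209

0.000321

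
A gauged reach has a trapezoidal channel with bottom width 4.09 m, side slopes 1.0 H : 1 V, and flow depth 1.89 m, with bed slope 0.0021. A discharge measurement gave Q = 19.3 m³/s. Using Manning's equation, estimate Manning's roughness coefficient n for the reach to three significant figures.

0.0303

A = (b + z·y)·y = (4.09 + 1.0×1.89)×1.89 = 11.30 m²
P = b + 2y√(1+z²) = 4.09 + 2×1.89×√(1+1.0²) = 9.436 m
R = A/P = 11.30/9.436 = 1.198 m
n = (1/Q)·A·R^(2/3)·S^(1/2) = (1/19.3) × 11.30 × 1.128 × 0.04583 = 0.03027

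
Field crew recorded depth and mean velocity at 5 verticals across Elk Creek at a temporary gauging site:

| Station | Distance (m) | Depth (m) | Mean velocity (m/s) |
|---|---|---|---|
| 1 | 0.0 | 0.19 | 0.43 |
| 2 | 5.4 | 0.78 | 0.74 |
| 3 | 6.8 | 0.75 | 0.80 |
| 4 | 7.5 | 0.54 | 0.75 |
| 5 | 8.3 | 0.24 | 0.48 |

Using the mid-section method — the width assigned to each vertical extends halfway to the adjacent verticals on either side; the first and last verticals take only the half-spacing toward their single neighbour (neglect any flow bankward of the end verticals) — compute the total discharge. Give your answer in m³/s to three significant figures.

3.16 m³/s

w_1 = (5.4 − 0.0)/2 = 2.7 m; q_1 = 0.43 × 0.19 × 2.7 = 0.2206 m³/s
w_2 = (6.8 − 0.0)/2 = 3.4 m; q_2 = 0.74 × 0.78 × 3.4 = 1.962 m³/s
w_3 = (7.5 − 5.4)/2 = 1.05 m; q_3 = 0.80 × 0.75 × 1.05 = 0.6300 m³/s
w_4 = (8.3 − 6.8)/2 = 0.75 m; q_4 = 0.75 × 0.54 × 0.75 = 0.3038 m³/s
w_5 = (8.3 − 7.5)/2 = 0.4 m; q_5 = 0.48 × 0.24 × 0.4 = 0.04608 m³/s
Q = Σ qᵢ = 3.163 m³/s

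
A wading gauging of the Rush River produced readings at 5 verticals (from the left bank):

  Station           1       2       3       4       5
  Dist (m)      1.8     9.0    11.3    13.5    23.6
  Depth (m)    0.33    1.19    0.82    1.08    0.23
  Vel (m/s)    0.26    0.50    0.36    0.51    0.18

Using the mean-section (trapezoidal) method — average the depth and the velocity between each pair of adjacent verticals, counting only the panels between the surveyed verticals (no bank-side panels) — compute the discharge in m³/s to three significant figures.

6.26 m³/s

Panel 1-2: Δb = 7.2 m, d̄ = (0.33+1.19)/2 = 0.76, v̄ = (0.26+0.50)/2 = 0.38 → q = 7.2×0.76×0.38 = 2.079 m³/s
Panel 2-3: Δb = 2.3 m, d̄ = (1.19+0.82)/2 = 1.005, v̄ = (0.50+0.36)/2 = 0.43 → q = 2.3×1.005×0.43 = 0.9939 m³/s
Panel 3-4: Δb = 2.2 m, d̄ = (0.82+1.08)/2 = 0.95, v̄ = (0.36+0.51)/2 = 0.435 → q = 2.2×0.95×0.435 = 0.9092 m³/s
Panel 4-5: Δb = 10.1 m, d̄ = (1.08+0.23)/2 = 0.655, v̄ = (0.51+0.18)/2 = 0.345 → q = 10.1×0.655×0.345 = 2.282 m³/s
Q = Σ q = 6.265 m³/s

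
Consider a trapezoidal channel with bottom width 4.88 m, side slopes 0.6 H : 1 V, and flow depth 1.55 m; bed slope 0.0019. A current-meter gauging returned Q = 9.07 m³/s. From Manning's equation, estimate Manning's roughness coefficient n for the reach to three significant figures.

A = (b + z·y)·y = (4.88 + 0.6×1.55)×1.55 = 9.006 m²
P = b + 2y√(1+z²) = 4.88 + 2×1.55×√(1+0.6²) = 8.495 m
R = A/P = 9.006/8.495 = 1.060 m
n = (1/Q)·A·R^(2/3)·S^(1/2) = (1/9.07) × 9.006 × 1.040 × 0.04359 = 0.04500

0.0450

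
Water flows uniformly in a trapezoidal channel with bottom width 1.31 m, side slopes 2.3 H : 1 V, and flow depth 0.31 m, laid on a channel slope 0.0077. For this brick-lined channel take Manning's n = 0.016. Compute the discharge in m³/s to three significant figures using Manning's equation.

1.25 m³/s

A = (b + z·y)·y = (1.31 + 2.3×0.31)×0.31 = 0.6271 m²
P = b + 2y√(1+z²) = 1.31 + 2×0.31×√(1+2.3²) = 2.865 m
R = A/P = 0.6271/2.865 = 0.2189 m
Q = (1/n)·A·R^(2/3)·S^(1/2) = (1/0.016) × 0.6271 × 0.2189^(2/3) × 0.0077^(1/2) = 1.249 m³/s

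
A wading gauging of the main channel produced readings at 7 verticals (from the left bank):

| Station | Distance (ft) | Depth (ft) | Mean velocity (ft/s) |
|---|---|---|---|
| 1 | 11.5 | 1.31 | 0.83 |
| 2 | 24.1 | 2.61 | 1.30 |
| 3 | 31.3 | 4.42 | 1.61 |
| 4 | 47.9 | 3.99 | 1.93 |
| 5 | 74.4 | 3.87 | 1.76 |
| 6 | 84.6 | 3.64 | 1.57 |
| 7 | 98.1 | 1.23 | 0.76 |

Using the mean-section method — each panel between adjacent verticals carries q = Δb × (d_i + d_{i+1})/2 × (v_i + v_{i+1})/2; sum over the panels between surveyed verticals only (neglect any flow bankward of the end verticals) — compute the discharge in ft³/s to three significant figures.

481 ft³/s

Panel 1-2: Δb = 12.6 ft, d̄ = (1.31+2.61)/2 = 1.96, v̄ = (0.83+1.30)/2 = 1.065 → q = 12.6×1.96×1.065 = 26.30 ft³/s
Panel 2-3: Δb = 7.2 ft, d̄ = (2.61+4.42)/2 = 3.515, v̄ = (1.30+1.61)/2 = 1.455 → q = 7.2×3.515×1.455 = 36.82 ft³/s
Panel 3-4: Δb = 16.6 ft, d̄ = (4.42+3.99)/2 = 4.205, v̄ = (1.61+1.93)/2 = 1.77 → q = 16.6×4.205×1.77 = 123.6 ft³/s
Panel 4-5: Δb = 26.5 ft, d̄ = (3.99+3.87)/2 = 3.93, v̄ = (1.93+1.76)/2 = 1.845 → q = 26.5×3.93×1.845 = 192.1 ft³/s
Panel 5-6: Δb = 10.2 ft, d̄ = (3.87+3.64)/2 = 3.755, v̄ = (1.76+1.57)/2 = 1.665 → q = 10.2×3.755×1.665 = 63.77 ft³/s
Panel 6-7: Δb = 13.5 ft, d̄ = (3.64+1.23)/2 = 2.435, v̄ = (1.57+0.76)/2 = 1.165 → q = 13.5×2.435×1.165 = 38.30 ft³/s
Q = Σ q = 480.9 ft³/s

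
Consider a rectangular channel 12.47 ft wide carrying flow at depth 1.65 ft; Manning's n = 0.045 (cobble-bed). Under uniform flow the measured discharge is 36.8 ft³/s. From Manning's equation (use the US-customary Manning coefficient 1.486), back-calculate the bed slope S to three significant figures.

0.00206

A = b·y = 12.47 × 1.65 = 20.58 ft²
P = b + 2y = 12.47 + 2×1.65 = 15.77 ft
R = A/P = 20.58/15.77 = 1.305 ft
S = (Q·n / (1.486·A·R^(2/3)))² = (36.8×0.045 / (1.486×20.58×1.194))² = 0.002058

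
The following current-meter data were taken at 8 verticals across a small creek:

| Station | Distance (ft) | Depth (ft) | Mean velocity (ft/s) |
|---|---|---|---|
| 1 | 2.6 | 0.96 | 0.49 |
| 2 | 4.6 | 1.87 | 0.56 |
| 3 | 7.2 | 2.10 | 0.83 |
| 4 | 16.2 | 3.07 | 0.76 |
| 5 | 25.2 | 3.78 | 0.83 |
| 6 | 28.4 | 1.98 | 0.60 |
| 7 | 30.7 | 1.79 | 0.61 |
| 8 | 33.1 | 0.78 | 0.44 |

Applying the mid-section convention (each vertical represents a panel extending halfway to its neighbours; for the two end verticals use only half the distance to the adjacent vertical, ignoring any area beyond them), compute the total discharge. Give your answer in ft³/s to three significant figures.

59.4 ft³/s

w_1 = (4.6 − 2.6)/2 = 1 ft; q_1 = 0.49 × 0.96 × 1 = 0.4704 ft³/s
w_2 = (7.2 − 2.6)/2 = 2.3 ft; q_2 = 0.56 × 1.87 × 2.3 = 2.409 ft³/s
w_3 = (16.2 − 4.6)/2 = 5.8 ft; q_3 = 0.83 × 2.10 × 5.8 = 10.11 ft³/s
w_4 = (25.2 − 7.2)/2 = 9 ft; q_4 = 0.76 × 3.07 × 9 = 21.00 ft³/s
w_5 = (28.4 − 16.2)/2 = 6.1 ft; q_5 = 0.83 × 3.78 × 6.1 = 19.14 ft³/s
w_6 = (30.7 − 25.2)/2 = 2.75 ft; q_6 = 0.60 × 1.98 × 2.75 = 3.267 ft³/s
w_7 = (33.1 − 28.4)/2 = 2.35 ft; q_7 = 0.61 × 1.79 × 2.35 = 2.566 ft³/s
w_8 = (33.1 − 30.7)/2 = 1.2 ft; q_8 = 0.44 × 0.78 × 1.2 = 0.4118 ft³/s
Q = Σ qᵢ = 59.37 ft³/s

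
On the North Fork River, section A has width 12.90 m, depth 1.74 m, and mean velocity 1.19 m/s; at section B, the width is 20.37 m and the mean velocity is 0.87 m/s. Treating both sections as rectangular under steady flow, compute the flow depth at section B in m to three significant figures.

1.51 m

Q = A₁V₁ = (12.90×1.74) × 1.19 = 26.71 m³/s
d₂ = Q/(b₂ V₂) = 26.71/(20.37×0.87) = 1.507 m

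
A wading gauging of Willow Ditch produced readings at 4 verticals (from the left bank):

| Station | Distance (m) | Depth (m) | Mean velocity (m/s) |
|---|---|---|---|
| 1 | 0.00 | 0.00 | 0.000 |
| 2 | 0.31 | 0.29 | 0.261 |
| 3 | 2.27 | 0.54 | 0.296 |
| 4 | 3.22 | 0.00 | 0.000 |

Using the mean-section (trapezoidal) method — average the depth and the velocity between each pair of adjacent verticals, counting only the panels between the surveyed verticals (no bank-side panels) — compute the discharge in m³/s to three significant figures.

0.270 m³/s

Panel 1-2: Δb = 0.31 m, d̄ = (0.00+0.29)/2 = 0.145, v̄ = (0.000+0.261)/2 = 0.1305 → q = 0.31×0.145×0.1305 = 0.005866 m³/s
Panel 2-3: Δb = 1.96 m, d̄ = (0.29+0.54)/2 = 0.415, v̄ = (0.261+0.296)/2 = 0.2785 → q = 1.96×0.415×0.2785 = 0.2265 m³/s
Panel 3-4: Δb = 0.95 m, d̄ = (0.54+0.00)/2 = 0.27, v̄ = (0.296+0.000)/2 = 0.148 → q = 0.95×0.27×0.148 = 0.03796 m³/s
Q = Σ q = 0.2704 m³/s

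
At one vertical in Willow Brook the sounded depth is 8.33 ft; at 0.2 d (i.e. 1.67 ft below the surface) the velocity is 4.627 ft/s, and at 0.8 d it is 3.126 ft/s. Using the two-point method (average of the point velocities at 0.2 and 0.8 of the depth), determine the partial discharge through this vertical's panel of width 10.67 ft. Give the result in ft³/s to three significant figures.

345 ft³/s

v̄ = (4.627 + 3.126) / 2 = 3.877 ft/s
q = v̄ × d × w = 3.877 × 8.33 × 10.67 = 344.5 ft³/s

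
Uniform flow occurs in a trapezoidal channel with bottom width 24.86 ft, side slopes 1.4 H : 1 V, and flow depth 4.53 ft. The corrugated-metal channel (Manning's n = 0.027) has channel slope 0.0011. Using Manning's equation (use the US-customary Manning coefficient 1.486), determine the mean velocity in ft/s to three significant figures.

A = (b + z·y)·y = (24.86 + 1.4×4.53)×4.53 = 141.3 ft²
P = b + 2y√(1+z²) = 24.86 + 2×4.53×√(1+1.4²) = 40.45 ft
R = A/P = 141.3/40.45 = 3.495 ft
Q = (1.486/n)·A·R^(2/3)·S^(1/2) = (1.486/0.027) × 141.3 × 3.495^(2/3) × 0.0011^(1/2) = 594.1 ft³/s
V = Q/A = 594.1/141.3 = 4.204 ft/s

4.20 ft/s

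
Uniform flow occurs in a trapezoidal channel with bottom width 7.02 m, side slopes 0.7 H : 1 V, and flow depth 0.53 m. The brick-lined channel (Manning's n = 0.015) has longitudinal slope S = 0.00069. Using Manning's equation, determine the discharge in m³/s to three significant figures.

A = (b + z·y)·y = (7.02 + 0.7×0.53)×0.53 = 3.917 m²
P = b + 2y√(1+z²) = 7.02 + 2×0.53×√(1+0.7²) = 8.314 m
R = A/P = 3.917/8.314 = 0.4712 m
Q = (1/n)·A·R^(2/3)·S^(1/2) = (1/0.015) × 3.917 × 0.4712^(2/3) × 0.00069^(1/2) = 4.154 m³/s

4.15 m³/s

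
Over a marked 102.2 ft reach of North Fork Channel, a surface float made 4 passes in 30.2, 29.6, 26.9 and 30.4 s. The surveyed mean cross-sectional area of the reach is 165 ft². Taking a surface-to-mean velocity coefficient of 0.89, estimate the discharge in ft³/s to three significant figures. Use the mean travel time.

t̄ = (30.2 + 29.6 + 26.9 + 30.4) / 4 = 29.275 s
v_surface = L / t̄ = 102.2 / 29.275 = 3.491 ft/s
v_mean = 0.89 × 3.491 = 3.107 ft/s
Q = A × v_mean = 165 × 3.107 = 512.7 ft³/s

513 ft³/s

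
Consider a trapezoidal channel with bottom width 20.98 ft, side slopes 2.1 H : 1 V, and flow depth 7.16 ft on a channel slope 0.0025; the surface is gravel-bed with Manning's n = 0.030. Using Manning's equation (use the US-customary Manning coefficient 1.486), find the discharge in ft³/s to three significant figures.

1800 ft³/s

A = (b + z·y)·y = (20.98 + 2.1×7.16)×7.16 = 257.9 ft²
P = b + 2y√(1+z²) = 20.98 + 2×7.16×√(1+2.1²) = 54.29 ft
R = A/P = 257.9/54.29 = 4.750 ft
Q = (1.486/n)·A·R^(2/3)·S^(1/2) = (1.486/0.030) × 257.9 × 4.750^(2/3) × 0.0025^(1/2) = 1805 ft³/s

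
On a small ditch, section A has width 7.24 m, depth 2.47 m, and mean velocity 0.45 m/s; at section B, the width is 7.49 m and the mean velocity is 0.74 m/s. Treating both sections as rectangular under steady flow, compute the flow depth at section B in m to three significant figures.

Q = A₁V₁ = (7.24×2.47) × 0.45 = 8.047 m³/s
d₂ = Q/(b₂ V₂) = 8.047/(7.49×0.74) = 1.452 m

1.45 m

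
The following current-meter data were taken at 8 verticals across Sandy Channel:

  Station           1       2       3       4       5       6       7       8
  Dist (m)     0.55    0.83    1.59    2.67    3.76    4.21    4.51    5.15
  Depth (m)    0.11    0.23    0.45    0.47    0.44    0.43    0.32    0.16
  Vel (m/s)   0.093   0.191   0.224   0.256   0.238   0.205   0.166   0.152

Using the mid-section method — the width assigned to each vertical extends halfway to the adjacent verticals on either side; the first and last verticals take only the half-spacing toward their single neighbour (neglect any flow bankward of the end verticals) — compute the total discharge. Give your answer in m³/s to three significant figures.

0.394 m³/s

w_1 = (0.83 − 0.55)/2 = 0.14 m; q_1 = 0.093 × 0.11 × 0.14 = 0.001432 m³/s
w_2 = (1.59 − 0.55)/2 = 0.52 m; q_2 = 0.191 × 0.23 × 0.52 = 0.02284 m³/s
w_3 = (2.67 − 0.83)/2 = 0.92 m; q_3 = 0.224 × 0.45 × 0.92 = 0.09274 m³/s
w_4 = (3.76 − 1.59)/2 = 1.085 m; q_4 = 0.256 × 0.47 × 1.085 = 0.1305 m³/s
w_5 = (4.21 − 2.67)/2 = 0.77 m; q_5 = 0.238 × 0.44 × 0.77 = 0.08063 m³/s
w_6 = (4.51 − 3.76)/2 = 0.375 m; q_6 = 0.205 × 0.43 × 0.375 = 0.03306 m³/s
w_7 = (5.15 − 4.21)/2 = 0.47 m; q_7 = 0.166 × 0.32 × 0.47 = 0.02497 m³/s
w_8 = (5.15 − 4.51)/2 = 0.32 m; q_8 = 0.152 × 0.16 × 0.32 = 0.007782 m³/s
Q = Σ qᵢ = 0.3940 m³/s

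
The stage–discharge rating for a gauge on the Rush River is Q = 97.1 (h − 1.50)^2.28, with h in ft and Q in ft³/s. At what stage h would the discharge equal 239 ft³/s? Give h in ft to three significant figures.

h − h₀ = (Q/C)^(1/b) = (239/97.1)^(1/2.28) = 1.484 ft
h = 1.50 + 1.484 = 2.984 ft

2.98 ft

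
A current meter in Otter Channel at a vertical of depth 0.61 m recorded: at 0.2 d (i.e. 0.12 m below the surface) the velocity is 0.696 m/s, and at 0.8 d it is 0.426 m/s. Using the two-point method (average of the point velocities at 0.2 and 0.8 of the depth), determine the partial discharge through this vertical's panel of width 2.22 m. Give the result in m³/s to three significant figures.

v̄ = (0.696 + 0.426) / 2 = 0.5610 m/s
q = v̄ × d × w = 0.5610 × 0.61 × 2.22 = 0.7597 m³/s

0.760 m³/s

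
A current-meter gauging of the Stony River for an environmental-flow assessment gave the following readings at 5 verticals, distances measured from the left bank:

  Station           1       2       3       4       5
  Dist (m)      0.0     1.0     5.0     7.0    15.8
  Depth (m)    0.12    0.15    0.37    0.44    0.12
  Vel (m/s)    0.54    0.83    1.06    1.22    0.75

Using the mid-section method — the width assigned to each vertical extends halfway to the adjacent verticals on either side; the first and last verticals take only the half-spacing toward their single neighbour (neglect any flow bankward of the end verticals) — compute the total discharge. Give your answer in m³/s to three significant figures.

w_1 = (1.0 − 0.0)/2 = 0.5 m; q_1 = 0.54 × 0.12 × 0.5 = 0.03240 m³/s
w_2 = (5.0 − 0.0)/2 = 2.5 m; q_2 = 0.83 × 0.15 × 2.5 = 0.3113 m³/s
w_3 = (7.0 − 1.0)/2 = 3 m; q_3 = 1.06 × 0.37 × 3 = 1.177 m³/s
w_4 = (15.8 − 5.0)/2 = 5.4 m; q_4 = 1.22 × 0.44 × 5.4 = 2.899 m³/s
w_5 = (15.8 − 7.0)/2 = 4.4 m; q_5 = 0.75 × 0.12 × 4.4 = 0.3960 m³/s
Q = Σ qᵢ = 4.815 m³/s

4.81 m³/s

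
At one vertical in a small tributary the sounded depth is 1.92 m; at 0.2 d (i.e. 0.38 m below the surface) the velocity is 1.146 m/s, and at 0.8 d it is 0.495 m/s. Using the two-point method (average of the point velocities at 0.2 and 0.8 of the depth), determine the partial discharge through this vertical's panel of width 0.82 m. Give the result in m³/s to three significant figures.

1.29 m³/s

v̄ = (1.146 + 0.495) / 2 = 0.8205 m/s
q = v̄ × d × w = 0.8205 × 1.92 × 0.82 = 1.292 m³/s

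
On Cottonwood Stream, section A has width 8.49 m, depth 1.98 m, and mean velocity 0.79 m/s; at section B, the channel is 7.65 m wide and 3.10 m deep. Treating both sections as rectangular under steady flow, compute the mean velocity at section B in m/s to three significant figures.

0.560 m/s

Q = A₁V₁ = (8.49×1.98) × 0.79 = 13.28 m³/s
A₂ = 7.65 × 3.10 = 23.72 m²
V₂ = Q/A₂ = 13.28/23.72 = 0.5600 m/s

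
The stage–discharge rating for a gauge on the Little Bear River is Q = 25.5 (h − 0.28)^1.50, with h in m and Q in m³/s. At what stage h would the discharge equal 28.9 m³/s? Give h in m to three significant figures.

h − h₀ = (Q/C)^(1/b) = (28.9/25.5)^(1/1.50) = 1.087 m
h = 0.28 + 1.087 = 1.367 m

1.37 m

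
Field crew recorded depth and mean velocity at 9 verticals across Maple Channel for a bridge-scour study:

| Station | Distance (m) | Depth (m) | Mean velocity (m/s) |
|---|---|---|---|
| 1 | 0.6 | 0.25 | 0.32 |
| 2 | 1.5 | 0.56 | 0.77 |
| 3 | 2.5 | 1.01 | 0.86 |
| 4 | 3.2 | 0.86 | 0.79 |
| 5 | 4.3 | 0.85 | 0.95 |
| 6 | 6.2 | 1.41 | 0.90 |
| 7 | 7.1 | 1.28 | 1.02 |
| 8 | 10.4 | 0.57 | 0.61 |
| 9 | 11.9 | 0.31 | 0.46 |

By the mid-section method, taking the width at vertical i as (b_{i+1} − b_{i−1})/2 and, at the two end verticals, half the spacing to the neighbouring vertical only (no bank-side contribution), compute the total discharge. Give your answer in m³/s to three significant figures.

w_1 = (1.5 − 0.6)/2 = 0.45 m; q_1 = 0.32 × 0.25 × 0.45 = 0.03600 m³/s
w_2 = (2.5 − 0.6)/2 = 0.95 m; q_2 = 0.77 × 0.56 × 0.95 = 0.4096 m³/s
w_3 = (3.2 − 1.5)/2 = 0.85 m; q_3 = 0.86 × 1.01 × 0.85 = 0.7383 m³/s
w_4 = (4.3 − 2.5)/2 = 0.9 m; q_4 = 0.79 × 0.86 × 0.9 = 0.6115 m³/s
w_5 = (6.2 − 3.2)/2 = 1.5 m; q_5 = 0.95 × 0.85 × 1.5 = 1.211 m³/s
w_6 = (7.1 − 4.3)/2 = 1.4 m; q_6 = 0.90 × 1.41 × 1.4 = 1.777 m³/s
w_7 = (10.4 − 6.2)/2 = 2.1 m; q_7 = 1.02 × 1.28 × 2.1 = 2.742 m³/s
w_8 = (11.9 − 7.1)/2 = 2.4 m; q_8 = 0.61 × 0.57 × 2.4 = 0.8345 m³/s
w_9 = (11.9 − 10.4)/2 = 0.75 m; q_9 = 0.46 × 0.31 × 0.75 = 0.1070 m³/s
Q = Σ qᵢ = 8.466 m³/s

8.47 m³/s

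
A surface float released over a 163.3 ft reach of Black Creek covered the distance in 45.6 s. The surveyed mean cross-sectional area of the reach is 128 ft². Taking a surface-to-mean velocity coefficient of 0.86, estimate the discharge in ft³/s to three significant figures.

394 ft³/s

v_surface = L / t̄ = 163.3 / 45.6 = 3.581 ft/s
v_mean = 0.86 × 3.581 = 3.080 ft/s
Q = A × v_mean = 128 × 3.080 = 394.2 ft³/s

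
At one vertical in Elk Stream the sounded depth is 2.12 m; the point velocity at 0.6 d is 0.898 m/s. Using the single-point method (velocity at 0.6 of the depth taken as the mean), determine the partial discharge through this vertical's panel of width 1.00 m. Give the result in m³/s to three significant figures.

1.90 m³/s

v̄ = v₀.₆ = 0.898 m/s
q = v̄ × d × w = 0.8980 × 2.12 × 1.00 = 1.904 m³/s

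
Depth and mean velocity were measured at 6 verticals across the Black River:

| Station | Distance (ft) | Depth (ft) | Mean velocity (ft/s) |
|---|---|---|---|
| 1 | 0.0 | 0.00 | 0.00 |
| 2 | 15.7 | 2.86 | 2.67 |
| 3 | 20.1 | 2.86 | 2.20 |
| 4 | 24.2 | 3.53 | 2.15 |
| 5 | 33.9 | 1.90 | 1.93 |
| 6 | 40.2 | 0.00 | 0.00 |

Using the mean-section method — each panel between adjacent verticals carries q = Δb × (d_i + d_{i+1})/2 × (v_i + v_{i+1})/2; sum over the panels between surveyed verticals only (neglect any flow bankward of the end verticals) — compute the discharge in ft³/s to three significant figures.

149 ft³/s

Panel 1-2: Δb = 15.7 ft, d̄ = (0.00+2.86)/2 = 1.43, v̄ = (0.00+2.67)/2 = 1.335 → q = 15.7×1.43×1.335 = 29.97 ft³/s
Panel 2-3: Δb = 4.4 ft, d̄ = (2.86+2.86)/2 = 2.86, v̄ = (2.67+2.20)/2 = 2.435 → q = 4.4×2.86×2.435 = 30.64 ft³/s
Panel 3-4: Δb = 4.1 ft, d̄ = (2.86+3.53)/2 = 3.195, v̄ = (2.20+2.15)/2 = 2.175 → q = 4.1×3.195×2.175 = 28.49 ft³/s
Panel 4-5: Δb = 9.7 ft, d̄ = (3.53+1.90)/2 = 2.715, v̄ = (2.15+1.93)/2 = 2.04 → q = 9.7×2.715×2.04 = 53.72 ft³/s
Panel 5-6: Δb = 6.3 ft, d̄ = (1.90+0.00)/2 = 0.95, v̄ = (1.93+0.00)/2 = 0.965 → q = 6.3×0.95×0.965 = 5.776 ft³/s
Q = Σ q = 148.6 ft³/s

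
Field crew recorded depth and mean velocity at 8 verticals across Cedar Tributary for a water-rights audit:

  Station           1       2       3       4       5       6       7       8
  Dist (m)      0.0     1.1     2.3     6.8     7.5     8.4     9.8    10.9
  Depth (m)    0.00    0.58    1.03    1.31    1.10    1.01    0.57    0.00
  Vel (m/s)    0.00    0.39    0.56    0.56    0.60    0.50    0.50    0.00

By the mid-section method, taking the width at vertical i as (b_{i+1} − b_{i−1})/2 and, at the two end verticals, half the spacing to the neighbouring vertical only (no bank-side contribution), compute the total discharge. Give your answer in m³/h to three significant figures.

19000 m³/h

w_2 = (2.3 − 0.0)/2 = 1.15 m; q_2 = 0.39 × 0.58 × 1.15 = 0.2601 m³/s
w_3 = (6.8 − 1.1)/2 = 2.85 m; q_3 = 0.56 × 1.03 × 2.85 = 1.644 m³/s
w_4 = (7.5 − 2.3)/2 = 2.6 m; q_4 = 0.56 × 1.31 × 2.6 = 1.907 m³/s
w_5 = (8.4 − 6.8)/2 = 0.8 m; q_5 = 0.60 × 1.10 × 0.8 = 0.5280 m³/s
w_6 = (9.8 − 7.5)/2 = 1.15 m; q_6 = 0.50 × 1.01 × 1.15 = 0.5808 m³/s
w_7 = (10.9 − 8.4)/2 = 1.25 m; q_7 = 0.50 × 0.57 × 1.25 = 0.3563 m³/s
Stations 1, 8 contribute zero (depth or velocity is 0).
Q = Σ qᵢ = 5.276 m³/s
= 5.276 × 3600 = 18990 m³/h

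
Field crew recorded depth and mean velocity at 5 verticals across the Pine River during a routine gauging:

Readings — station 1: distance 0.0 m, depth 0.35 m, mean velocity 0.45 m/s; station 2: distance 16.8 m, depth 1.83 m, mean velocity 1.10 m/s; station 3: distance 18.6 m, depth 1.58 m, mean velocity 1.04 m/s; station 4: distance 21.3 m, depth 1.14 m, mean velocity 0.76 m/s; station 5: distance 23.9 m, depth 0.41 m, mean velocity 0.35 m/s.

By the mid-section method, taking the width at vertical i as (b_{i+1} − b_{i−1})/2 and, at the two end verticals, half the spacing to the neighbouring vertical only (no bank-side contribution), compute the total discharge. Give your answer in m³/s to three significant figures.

w_1 = (16.8 − 0.0)/2 = 8.4 m; q_1 = 0.45 × 0.35 × 8.4 = 1.323 m³/s
w_2 = (18.6 − 0.0)/2 = 9.3 m; q_2 = 1.10 × 1.83 × 9.3 = 18.72 m³/s
w_3 = (21.3 − 16.8)/2 = 2.25 m; q_3 = 1.04 × 1.58 × 2.25 = 3.697 m³/s
w_4 = (23.9 − 18.6)/2 = 2.65 m; q_4 = 0.76 × 1.14 × 2.65 = 2.296 m³/s
w_5 = (23.9 − 21.3)/2 = 1.3 m; q_5 = 0.35 × 0.41 × 1.3 = 0.1866 m³/s
Q = Σ qᵢ = 26.22 m³/s

26.2 m³/s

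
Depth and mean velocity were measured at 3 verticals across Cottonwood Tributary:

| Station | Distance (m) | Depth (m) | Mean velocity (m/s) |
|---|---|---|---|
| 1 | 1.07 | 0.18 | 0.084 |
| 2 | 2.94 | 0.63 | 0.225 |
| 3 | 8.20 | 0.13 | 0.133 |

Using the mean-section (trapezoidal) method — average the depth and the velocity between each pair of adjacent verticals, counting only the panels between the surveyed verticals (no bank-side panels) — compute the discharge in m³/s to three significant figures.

0.475 m³/s

Panel 1-2: Δb = 1.87 m, d̄ = (0.18+0.63)/2 = 0.405, v̄ = (0.084+0.225)/2 = 0.1545 → q = 1.87×0.405×0.1545 = 0.1170 m³/s
Panel 2-3: Δb = 5.26 m, d̄ = (0.63+0.13)/2 = 0.38, v̄ = (0.225+0.133)/2 = 0.179 → q = 5.26×0.38×0.179 = 0.3578 m³/s
Q = Σ q = 0.4748 m³/s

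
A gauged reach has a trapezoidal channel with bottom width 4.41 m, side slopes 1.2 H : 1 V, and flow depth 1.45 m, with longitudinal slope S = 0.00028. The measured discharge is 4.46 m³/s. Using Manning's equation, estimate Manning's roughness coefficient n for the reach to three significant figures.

0.0334

A = (b + z·y)·y = (4.41 + 1.2×1.45)×1.45 = 8.918 m²
P = b + 2y√(1+z²) = 4.41 + 2×1.45×√(1+1.2²) = 8.940 m
R = A/P = 8.918/8.940 = 0.9975 m
n = (1/Q)·A·R^(2/3)·S^(1/2) = (1/4.46) × 8.918 × 0.9983 × 0.01673 = 0.03340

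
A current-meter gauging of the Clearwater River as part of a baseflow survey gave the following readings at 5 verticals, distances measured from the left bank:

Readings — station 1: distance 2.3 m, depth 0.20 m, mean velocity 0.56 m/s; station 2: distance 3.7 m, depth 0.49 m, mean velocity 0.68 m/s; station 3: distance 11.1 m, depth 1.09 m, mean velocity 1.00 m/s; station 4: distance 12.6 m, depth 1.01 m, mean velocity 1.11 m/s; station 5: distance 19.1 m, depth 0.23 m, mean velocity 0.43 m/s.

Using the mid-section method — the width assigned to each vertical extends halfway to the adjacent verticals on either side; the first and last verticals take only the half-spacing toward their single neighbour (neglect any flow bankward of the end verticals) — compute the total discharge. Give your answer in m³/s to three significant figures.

w_1 = (3.7 − 2.3)/2 = 0.7 m; q_1 = 0.56 × 0.20 × 0.7 = 0.07840 m³/s
w_2 = (11.1 − 2.3)/2 = 4.4 m; q_2 = 0.68 × 0.49 × 4.4 = 1.466 m³/s
w_3 = (12.6 − 3.7)/2 = 4.45 m; q_3 = 1.00 × 1.09 × 4.45 = 4.851 m³/s
w_4 = (19.1 − 11.1)/2 = 4 m; q_4 = 1.11 × 1.01 × 4 = 4.484 m³/s
w_5 = (19.1 − 12.6)/2 = 3.25 m; q_5 = 0.43 × 0.23 × 3.25 = 0.3214 m³/s
Q = Σ qᵢ = 11.20 m³/s

11.2 m³/s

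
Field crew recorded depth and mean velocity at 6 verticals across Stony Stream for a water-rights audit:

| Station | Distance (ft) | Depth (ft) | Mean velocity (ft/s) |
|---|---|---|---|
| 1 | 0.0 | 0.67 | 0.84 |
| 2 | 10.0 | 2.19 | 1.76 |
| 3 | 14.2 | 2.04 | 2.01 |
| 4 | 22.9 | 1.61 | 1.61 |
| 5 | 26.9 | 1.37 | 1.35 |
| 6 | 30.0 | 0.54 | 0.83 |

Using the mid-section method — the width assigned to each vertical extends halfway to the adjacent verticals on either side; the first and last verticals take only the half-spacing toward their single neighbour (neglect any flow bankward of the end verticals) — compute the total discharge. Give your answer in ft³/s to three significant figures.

80.3 ft³/s

w_1 = (10.0 − 0.0)/2 = 5 ft; q_1 = 0.84 × 0.67 × 5 = 2.814 ft³/s
w_2 = (14.2 − 0.0)/2 = 7.1 ft; q_2 = 1.76 × 2.19 × 7.1 = 27.37 ft³/s
w_3 = (22.9 − 10.0)/2 = 6.45 ft; q_3 = 2.01 × 2.04 × 6.45 = 26.45 ft³/s
w_4 = (26.9 − 14.2)/2 = 6.35 ft; q_4 = 1.61 × 1.61 × 6.35 = 16.46 ft³/s
w_5 = (30.0 − 22.9)/2 = 3.55 ft; q_5 = 1.35 × 1.37 × 3.55 = 6.566 ft³/s
w_6 = (30.0 − 26.9)/2 = 1.55 ft; q_6 = 0.83 × 0.54 × 1.55 = 0.6947 ft³/s
Q = Σ qᵢ = 80.35 ft³/s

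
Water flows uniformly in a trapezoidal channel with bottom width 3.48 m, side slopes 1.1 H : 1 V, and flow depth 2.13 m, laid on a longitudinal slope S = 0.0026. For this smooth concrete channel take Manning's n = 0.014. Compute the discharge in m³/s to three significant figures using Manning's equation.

A = (b + z·y)·y = (3.48 + 1.1×2.13)×2.13 = 12.40 m²
P = b + 2y√(1+z²) = 3.48 + 2×2.13×√(1+1.1²) = 9.813 m
R = A/P = 12.40/9.813 = 1.264 m
Q = (1/n)·A·R^(2/3)·S^(1/2) = (1/0.014) × 12.40 × 1.264^(2/3) × 0.0026^(1/2) = 52.81 m³/s

52.8 m³/s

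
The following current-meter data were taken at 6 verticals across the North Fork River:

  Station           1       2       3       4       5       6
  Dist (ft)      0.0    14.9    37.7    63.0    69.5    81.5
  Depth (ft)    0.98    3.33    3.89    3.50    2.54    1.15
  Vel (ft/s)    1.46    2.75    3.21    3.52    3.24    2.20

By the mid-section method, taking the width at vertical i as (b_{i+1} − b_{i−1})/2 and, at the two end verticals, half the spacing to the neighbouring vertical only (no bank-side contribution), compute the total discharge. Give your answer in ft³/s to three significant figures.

771 ft³/s

w_1 = (14.9 − 0.0)/2 = 7.45 ft; q_1 = 1.46 × 0.98 × 7.45 = 10.66 ft³/s
w_2 = (37.7 − 0.0)/2 = 18.85 ft; q_2 = 2.75 × 3.33 × 18.85 = 172.6 ft³/s
w_3 = (63.0 − 14.9)/2 = 24.05 ft; q_3 = 3.21 × 3.89 × 24.05 = 300.3 ft³/s
w_4 = (69.5 − 37.7)/2 = 15.9 ft; q_4 = 3.52 × 3.50 × 15.9 = 195.9 ft³/s
w_5 = (81.5 − 63.0)/2 = 9.25 ft; q_5 = 3.24 × 2.54 × 9.25 = 76.12 ft³/s
w_6 = (81.5 − 69.5)/2 = 6 ft; q_6 = 2.20 × 1.15 × 6 = 15.18 ft³/s
Q = Σ qᵢ = 770.8 ft³/s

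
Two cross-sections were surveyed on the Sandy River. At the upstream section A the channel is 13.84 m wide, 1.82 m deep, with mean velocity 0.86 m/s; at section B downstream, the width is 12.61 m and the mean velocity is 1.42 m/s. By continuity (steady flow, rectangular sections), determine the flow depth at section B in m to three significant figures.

Q = A₁V₁ = (13.84×1.82) × 0.86 = 21.66 m³/s
d₂ = Q/(b₂ V₂) = 21.66/(12.61×1.42) = 1.210 m

1.21 m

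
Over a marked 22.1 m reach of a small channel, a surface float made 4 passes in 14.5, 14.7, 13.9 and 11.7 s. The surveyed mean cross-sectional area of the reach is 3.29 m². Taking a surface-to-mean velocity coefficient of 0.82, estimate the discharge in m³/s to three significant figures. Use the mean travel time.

4.35 m³/s

t̄ = (14.5 + 14.7 + 13.9 + 11.7) / 4 = 13.7 s
v_surface = L / t̄ = 22.1 / 13.7 = 1.613 m/s
v_mean = 0.82 × 1.613 = 1.323 m/s
Q = A × v_mean = 3.29 × 1.323 = 4.352 m³/s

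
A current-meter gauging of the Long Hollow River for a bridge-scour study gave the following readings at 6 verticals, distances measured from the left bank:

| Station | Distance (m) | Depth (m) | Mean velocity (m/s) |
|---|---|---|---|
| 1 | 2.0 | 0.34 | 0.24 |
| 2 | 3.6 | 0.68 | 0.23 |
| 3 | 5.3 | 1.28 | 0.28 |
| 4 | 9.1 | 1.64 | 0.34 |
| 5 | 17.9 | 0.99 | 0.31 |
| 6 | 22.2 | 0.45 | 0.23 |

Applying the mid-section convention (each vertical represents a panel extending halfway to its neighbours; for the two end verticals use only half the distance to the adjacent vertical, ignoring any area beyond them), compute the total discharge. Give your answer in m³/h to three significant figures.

25400 m³/h

w_1 = (3.6 − 2.0)/2 = 0.8 m; q_1 = 0.24 × 0.34 × 0.8 = 0.06528 m³/s
w_2 = (5.3 − 2.0)/2 = 1.65 m; q_2 = 0.23 × 0.68 × 1.65 = 0.2581 m³/s
w_3 = (9.1 − 3.6)/2 = 2.75 m; q_3 = 0.28 × 1.28 × 2.75 = 0.9856 m³/s
w_4 = (17.9 − 5.3)/2 = 6.3 m; q_4 = 0.34 × 1.64 × 6.3 = 3.513 m³/s
w_5 = (22.2 − 9.1)/2 = 6.55 m; q_5 = 0.31 × 0.99 × 6.55 = 2.010 m³/s
w_6 = (22.2 − 17.9)/2 = 2.15 m; q_6 = 0.23 × 0.45 × 2.15 = 0.2225 m³/s
Q = Σ qᵢ = 7.055 m³/s
= 7.055 × 3600 = 25400 m³/h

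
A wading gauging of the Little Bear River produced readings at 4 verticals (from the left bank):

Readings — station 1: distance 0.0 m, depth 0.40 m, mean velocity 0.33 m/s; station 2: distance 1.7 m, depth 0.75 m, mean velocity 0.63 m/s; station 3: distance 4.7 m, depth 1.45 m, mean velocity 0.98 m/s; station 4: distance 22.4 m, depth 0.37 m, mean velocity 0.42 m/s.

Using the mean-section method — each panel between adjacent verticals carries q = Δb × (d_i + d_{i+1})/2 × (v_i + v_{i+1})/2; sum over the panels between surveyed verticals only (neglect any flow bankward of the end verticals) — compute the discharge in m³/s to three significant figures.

14.4 m³/s

Panel 1-2: Δb = 1.7 m, d̄ = (0.40+0.75)/2 = 0.575, v̄ = (0.33+0.63)/2 = 0.48 → q = 1.7×0.575×0.48 = 0.4692 m³/s
Panel 2-3: Δb = 3 m, d̄ = (0.75+1.45)/2 = 1.1, v̄ = (0.63+0.98)/2 = 0.805 → q = 3×1.1×0.805 = 2.657 m³/s
Panel 3-4: Δb = 17.7 m, d̄ = (1.45+0.37)/2 = 0.91, v̄ = (0.98+0.42)/2 = 0.7 → q = 17.7×0.91×0.7 = 11.27 m³/s
Q = Σ q = 14.40 m³/s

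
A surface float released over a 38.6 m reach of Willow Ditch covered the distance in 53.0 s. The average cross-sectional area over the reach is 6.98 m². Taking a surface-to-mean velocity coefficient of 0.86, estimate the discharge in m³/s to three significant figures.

v_surface = L / t̄ = 38.6 / 53 = 0.7283 m/s
v_mean = 0.86 × 0.7283 = 0.6263 m/s
Q = A × v_mean = 6.98 × 0.6263 = 4.372 m³/s

4.37 m³/s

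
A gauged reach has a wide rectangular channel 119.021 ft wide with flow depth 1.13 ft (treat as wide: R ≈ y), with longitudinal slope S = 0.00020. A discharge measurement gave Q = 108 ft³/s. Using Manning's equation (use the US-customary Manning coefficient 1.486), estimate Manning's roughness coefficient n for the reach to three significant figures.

A = b·y = 119.021 × 1.13 = 134.5 ft²
Wide channel: R ≈ y = 1.13 ft
n = (1.486/Q)·A·R^(2/3)·S^(1/2) = (1.486/108) × 134.5 × 1.085 × 0.01414 = 0.02839

0.0284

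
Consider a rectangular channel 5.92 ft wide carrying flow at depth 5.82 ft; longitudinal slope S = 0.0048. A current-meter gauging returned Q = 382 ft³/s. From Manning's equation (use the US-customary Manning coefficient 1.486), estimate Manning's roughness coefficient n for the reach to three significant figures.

0.0146

A = b·y = 5.92 × 5.82 = 34.45 ft²
P = b + 2y = 5.92 + 2×5.82 = 17.56 ft
R = A/P = 34.45/17.56 = 1.962 ft
n = (1.486/Q)·A·R^(2/3)·S^(1/2) = (1.486/382) × 34.45 × 1.567 × 0.06928 = 0.01455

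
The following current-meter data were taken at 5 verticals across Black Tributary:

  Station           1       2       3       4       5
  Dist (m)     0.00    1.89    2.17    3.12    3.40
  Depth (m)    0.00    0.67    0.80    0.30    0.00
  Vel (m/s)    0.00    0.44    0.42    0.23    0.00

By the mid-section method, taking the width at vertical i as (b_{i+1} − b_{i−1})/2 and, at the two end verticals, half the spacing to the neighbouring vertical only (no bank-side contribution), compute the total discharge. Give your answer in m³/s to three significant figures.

w_2 = (2.17 − 0.00)/2 = 1.085 m; q_2 = 0.44 × 0.67 × 1.085 = 0.3199 m³/s
w_3 = (3.12 − 1.89)/2 = 0.615 m; q_3 = 0.42 × 0.80 × 0.615 = 0.2066 m³/s
w_4 = (3.40 − 2.17)/2 = 0.615 m; q_4 = 0.23 × 0.30 × 0.615 = 0.04244 m³/s
Stations 1, 5 contribute zero (depth or velocity is 0).
Q = Σ qᵢ = 0.5689 m³/s

0.569 m³/s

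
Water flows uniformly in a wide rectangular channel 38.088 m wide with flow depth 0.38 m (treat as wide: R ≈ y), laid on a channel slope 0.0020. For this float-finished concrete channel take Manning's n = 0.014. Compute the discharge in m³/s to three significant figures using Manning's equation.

24.3 m³/s

A = b·y = 38.088 × 0.38 = 14.47 m²
Wide channel: R ≈ y = 0.38 m
Q = (1/n)·A·R^(2/3)·S^(1/2) = (1/0.014) × 14.47 × 0.3800^(2/3) × 0.0020^(1/2) = 24.26 m³/s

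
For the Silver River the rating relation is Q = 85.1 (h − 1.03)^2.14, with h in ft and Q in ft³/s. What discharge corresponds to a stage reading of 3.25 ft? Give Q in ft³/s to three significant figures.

469 ft³/s

Q = 85.1 × (3.25 − 1.03)^2.14 = 85.1 × 2.22^2.14 = 468.9 ft³/s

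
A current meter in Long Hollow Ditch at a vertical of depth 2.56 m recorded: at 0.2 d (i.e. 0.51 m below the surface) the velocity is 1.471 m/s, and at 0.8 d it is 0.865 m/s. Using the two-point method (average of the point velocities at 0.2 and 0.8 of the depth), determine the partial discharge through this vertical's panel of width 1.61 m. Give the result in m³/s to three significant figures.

v̄ = (1.471 + 0.865) / 2 = 1.168 m/s
q = v̄ × d × w = 1.168 × 2.56 × 1.61 = 4.814 m³/s

4.81 m³/s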